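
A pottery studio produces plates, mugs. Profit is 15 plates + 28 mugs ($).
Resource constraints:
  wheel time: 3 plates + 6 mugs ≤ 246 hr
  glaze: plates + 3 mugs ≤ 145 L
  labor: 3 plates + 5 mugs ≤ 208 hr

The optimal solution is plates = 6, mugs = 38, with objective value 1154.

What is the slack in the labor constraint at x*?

0

labor used = 3·6 + 5·38 = 208; slack = 208 − 208 = 0.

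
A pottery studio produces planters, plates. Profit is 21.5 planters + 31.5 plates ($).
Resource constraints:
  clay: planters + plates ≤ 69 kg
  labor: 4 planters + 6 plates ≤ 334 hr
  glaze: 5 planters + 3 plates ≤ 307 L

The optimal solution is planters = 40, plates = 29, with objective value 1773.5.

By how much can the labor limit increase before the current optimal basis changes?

80

Binding constraints: clay, labor. The basis is B = [[1,1],[4,6]] with det 2.
Per unit increase in labor, x* moves by d = (-0.5, 0.5).
The basis stays optimal until planters reaches 0; allowable increase = 80 hr.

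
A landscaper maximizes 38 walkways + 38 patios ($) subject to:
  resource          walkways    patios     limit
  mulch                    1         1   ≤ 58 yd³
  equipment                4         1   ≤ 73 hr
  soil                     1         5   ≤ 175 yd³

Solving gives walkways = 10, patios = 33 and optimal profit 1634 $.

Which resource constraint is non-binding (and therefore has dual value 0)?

mulch

mulch: 43/58 (slack 15)
equipment: 73/73 (binding)
soil: 175/175 (binding)
By complementary slackness, a constraint with positive slack has shadow price 0 → mulch.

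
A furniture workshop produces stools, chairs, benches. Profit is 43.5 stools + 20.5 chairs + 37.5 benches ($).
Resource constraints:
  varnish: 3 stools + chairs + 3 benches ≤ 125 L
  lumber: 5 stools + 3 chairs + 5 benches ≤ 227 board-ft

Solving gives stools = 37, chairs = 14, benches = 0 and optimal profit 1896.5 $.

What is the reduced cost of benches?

At the optimum: varnish uses 125 of 125 (binding); lumber uses 227 of 227 (binding).
The binding rows give the dual system: 3·y_varnish + 5·y_lumber = 43.5 and 1·y_varnish + 3·y_lumber = 20.5.
Solving: y_varnish = 7, y_lumber = 4.5.
Reduced cost of benches: c₃ − yᵀa₃ = 37.5 − (7·3 + 4.5·5) = 37.5 − 43.5 = -6.

-6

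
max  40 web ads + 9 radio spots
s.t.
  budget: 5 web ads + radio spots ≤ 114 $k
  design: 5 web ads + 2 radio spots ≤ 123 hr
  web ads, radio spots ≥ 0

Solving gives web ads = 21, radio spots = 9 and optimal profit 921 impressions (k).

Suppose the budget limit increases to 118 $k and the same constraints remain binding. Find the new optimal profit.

Check each constraint at x*: budget 114/114 (tight); design 123/123 (tight).
The binding rows give the dual system: 5·y_budget + 5·y_design = 40 and 1·y_budget + 2·y_design = 9.
This yields shadow prices y_budget = 7, y_design = 1.
Δz = y_budget·Δb = 7 × (4) = 28, so new z* = 921 + 28 = 949.

949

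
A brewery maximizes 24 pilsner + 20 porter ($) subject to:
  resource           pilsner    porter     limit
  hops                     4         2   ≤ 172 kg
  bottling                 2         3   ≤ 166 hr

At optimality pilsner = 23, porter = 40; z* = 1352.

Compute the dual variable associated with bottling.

Both hops and bottling are binding at x*.
The binding rows give the dual system: 4·y_hops + 2·y_bottling = 24 and 2·y_hops + 3·y_bottling = 20.
→ y_hops = 4 and y_bottling = 4.
Shadow price of bottling = 4.

4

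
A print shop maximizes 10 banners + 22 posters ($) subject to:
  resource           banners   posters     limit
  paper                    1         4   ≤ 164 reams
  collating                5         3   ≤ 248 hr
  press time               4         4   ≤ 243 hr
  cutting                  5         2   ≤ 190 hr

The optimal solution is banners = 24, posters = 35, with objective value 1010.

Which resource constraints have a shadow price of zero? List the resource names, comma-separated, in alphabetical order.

paper: 164/164 (binding)
collating: 225/248 (slack 23)
press time: 236/243 (slack 7)
cutting: 190/190 (binding)
By complementary slackness, a constraint with positive slack has shadow price 0 → collating, press time.

collating, press time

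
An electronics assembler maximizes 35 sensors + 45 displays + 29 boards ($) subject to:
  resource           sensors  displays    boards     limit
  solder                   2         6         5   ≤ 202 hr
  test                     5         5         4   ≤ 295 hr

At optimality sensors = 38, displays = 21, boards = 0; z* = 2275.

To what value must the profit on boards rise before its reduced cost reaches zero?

36.5

Both solder and test are binding at x*.
Dual feasibility on the basic columns requires 2·y_solder + 5·y_test = 35, 6·y_solder + 5·y_test = 45.
Solving: y_solder = 2.5, y_test = 6.
boards enters the basis when its profit ≥ yᵀa₃ = 2.5·5 + 6·4 = 36.5.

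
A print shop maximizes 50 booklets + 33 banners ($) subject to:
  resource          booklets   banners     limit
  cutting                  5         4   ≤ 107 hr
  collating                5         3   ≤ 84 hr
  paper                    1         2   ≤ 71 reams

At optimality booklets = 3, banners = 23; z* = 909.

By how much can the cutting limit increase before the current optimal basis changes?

5

Binding constraints: cutting, collating. The basis is B = [[5,4],[5,3]] with det -5.
Per unit increase in cutting, x* moves by d = (-0.6, 1).
The basis stays optimal until booklets reaches 0; allowable increase = 5 hr.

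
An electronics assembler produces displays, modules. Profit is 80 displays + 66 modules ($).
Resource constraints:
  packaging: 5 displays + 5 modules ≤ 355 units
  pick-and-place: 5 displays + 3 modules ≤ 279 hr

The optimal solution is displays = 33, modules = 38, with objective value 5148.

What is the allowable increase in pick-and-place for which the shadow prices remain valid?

76

Binding constraints: packaging, pick-and-place. The basis is B = [[5,5],[5,3]] with det -10.
Per unit increase in pick-and-place, x* moves by d = (0.5, -0.5).
The basis stays optimal until modules reaches 0; allowable increase = 76 hr.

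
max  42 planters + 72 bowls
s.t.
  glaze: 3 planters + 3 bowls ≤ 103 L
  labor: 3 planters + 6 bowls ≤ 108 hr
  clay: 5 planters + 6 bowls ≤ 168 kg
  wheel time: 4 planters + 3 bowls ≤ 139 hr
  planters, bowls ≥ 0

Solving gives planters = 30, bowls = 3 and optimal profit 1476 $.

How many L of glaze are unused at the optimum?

4

glaze used = 3·30 + 3·3 = 99; slack = 103 − 99 = 4.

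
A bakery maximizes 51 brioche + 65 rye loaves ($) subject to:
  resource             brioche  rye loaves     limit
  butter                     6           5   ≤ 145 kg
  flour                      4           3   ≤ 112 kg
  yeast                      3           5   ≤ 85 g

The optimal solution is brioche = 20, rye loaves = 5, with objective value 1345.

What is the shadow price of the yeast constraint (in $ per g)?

Binding: butter and yeast. Non-binding: flour (17 unused).
Since flour is not tight, its dual is 0.
Dual feasibility on the basic columns requires 6·y_butter + 3·y_yeast = 51, 5·y_butter + 5·y_yeast = 65.
Solving: y_butter = 4, y_yeast = 9.
Shadow price of yeast = 9.

9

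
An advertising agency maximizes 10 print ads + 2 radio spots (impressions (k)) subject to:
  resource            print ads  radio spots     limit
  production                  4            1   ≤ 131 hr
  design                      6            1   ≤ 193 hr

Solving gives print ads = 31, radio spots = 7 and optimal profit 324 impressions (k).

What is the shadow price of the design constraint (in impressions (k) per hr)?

Both production and design are binding at x*.
Dual feasibility on the basic columns requires 4·y_production + 6·y_design = 10, 1·y_production + 1·y_design = 2.
Solving: y_production = 1, y_design = 1.
Shadow price of design = 1.

1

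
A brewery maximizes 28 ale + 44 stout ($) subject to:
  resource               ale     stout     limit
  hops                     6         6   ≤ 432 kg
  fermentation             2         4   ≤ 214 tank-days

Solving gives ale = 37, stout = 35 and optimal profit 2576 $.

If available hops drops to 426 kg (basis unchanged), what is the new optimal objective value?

At the optimum: hops uses 432 of 432 (binding); fermentation uses 214 of 214 (binding).
Dual feasibility on the basic columns requires 6·y_hops + 2·y_fermentation = 28, 6·y_hops + 4·y_fermentation = 44.
→ y_hops = 2 and y_fermentation = 8.
Δz = y_hops·Δb = 2 × (-6) = -12, so new z* = 2576 − 12 = 2564.

2564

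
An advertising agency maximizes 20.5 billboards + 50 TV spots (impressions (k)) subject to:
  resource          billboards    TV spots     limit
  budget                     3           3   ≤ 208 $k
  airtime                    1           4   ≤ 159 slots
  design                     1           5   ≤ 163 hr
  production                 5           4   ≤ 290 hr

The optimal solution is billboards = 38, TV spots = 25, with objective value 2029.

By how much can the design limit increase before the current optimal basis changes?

27.5625

Binding constraints: design, production. The basis is B = [[1,5],[5,4]] with det -21.
Per unit increase in design, x* moves by d = (-0.1905, 0.2381).
The basis stays optimal until airtime becomes binding; allowable increase = 27.5625 hr.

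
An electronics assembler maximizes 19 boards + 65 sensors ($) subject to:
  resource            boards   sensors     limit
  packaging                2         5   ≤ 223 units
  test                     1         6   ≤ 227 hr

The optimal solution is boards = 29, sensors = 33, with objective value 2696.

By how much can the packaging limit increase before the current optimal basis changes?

231

Binding constraints: packaging, test. The basis is B = [[2,5],[1,6]] with det 7.
Per unit increase in packaging, x* moves by d = (0.8571, -0.1429).
The basis stays optimal until sensors reaches 0; allowable increase = 231 units.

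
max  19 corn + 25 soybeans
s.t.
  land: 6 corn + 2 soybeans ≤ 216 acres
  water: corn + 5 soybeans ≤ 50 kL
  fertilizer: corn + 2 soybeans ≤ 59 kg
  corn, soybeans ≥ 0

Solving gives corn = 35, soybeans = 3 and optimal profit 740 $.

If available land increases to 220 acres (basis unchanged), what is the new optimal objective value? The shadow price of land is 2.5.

750

Δb = 4, so new z* = 740 + (2.5)·(4) = 740 + 10 = 750.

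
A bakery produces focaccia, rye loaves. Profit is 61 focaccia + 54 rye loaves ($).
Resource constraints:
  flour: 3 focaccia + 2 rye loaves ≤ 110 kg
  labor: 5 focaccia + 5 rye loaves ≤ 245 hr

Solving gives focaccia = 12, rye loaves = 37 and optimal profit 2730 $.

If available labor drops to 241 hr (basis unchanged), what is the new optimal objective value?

At the optimum: flour uses 110 of 110 (binding); labor uses 245 of 245 (binding).
From A_Bᵀ y = c: 3·y_flour + 5·y_labor = 61; 2·y_flour + 5·y_labor = 54.
→ y_flour = 7 and y_labor = 8.
Δz = y_labor·Δb = 8 × (-4) = -32, so new z* = 2730 − 32 = 2698.

2698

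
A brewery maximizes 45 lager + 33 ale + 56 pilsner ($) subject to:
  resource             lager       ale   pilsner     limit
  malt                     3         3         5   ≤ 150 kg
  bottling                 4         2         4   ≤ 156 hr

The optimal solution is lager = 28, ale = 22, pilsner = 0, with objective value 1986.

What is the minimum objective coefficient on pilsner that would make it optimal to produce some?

59

Check each constraint at x*: malt 150/150 (tight); bottling 156/156 (tight).
Dual feasibility on the basic columns requires 3·y_malt + 4·y_bottling = 45, 3·y_malt + 2·y_bottling = 33.
This yields shadow prices y_malt = 7, y_bottling = 6.
pilsner enters the basis when its profit ≥ yᵀa₃ = 7·5 + 6·4 = 59.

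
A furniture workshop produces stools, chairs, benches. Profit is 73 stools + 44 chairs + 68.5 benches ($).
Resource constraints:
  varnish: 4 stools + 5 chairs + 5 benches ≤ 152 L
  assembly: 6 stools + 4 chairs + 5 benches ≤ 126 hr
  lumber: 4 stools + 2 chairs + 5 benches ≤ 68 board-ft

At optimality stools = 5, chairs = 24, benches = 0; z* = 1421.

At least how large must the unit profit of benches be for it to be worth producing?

Binding: assembly and lumber. Non-binding: varnish (12 unused).
Slack constraints have shadow price 0 (complementary slackness).
Dual feasibility on the basic columns requires 6·y_assembly + 4·y_lumber = 73, 4·y_assembly + 2·y_lumber = 44.
→ y_assembly = 7.5 and y_lumber = 7.
benches enters the basis when its profit ≥ yᵀa₃ = 7.5·5 + 7·5 = 72.5.

72.5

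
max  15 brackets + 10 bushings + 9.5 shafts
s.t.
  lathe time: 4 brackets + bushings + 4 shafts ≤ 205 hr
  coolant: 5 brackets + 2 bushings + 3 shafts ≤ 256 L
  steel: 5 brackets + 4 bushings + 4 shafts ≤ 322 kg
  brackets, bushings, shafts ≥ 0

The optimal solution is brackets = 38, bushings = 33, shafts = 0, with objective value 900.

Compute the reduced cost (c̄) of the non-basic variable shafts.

-1.5

At the optimum: lathe time uses 185 of 205 (slack = 20); coolant uses 256 of 256 (binding); steel uses 322 of 322 (binding).
Since lathe time is not tight, its dual is 0.
From A_Bᵀ y = c: 5·y_coolant + 5·y_steel = 15; 2·y_coolant + 4·y_steel = 10.
→ y_coolant = 1 and y_steel = 2.
Reduced cost of shafts: c₃ − yᵀa₃ = 9.5 − (1·3 + 2·4) = 9.5 − 11 = -1.5.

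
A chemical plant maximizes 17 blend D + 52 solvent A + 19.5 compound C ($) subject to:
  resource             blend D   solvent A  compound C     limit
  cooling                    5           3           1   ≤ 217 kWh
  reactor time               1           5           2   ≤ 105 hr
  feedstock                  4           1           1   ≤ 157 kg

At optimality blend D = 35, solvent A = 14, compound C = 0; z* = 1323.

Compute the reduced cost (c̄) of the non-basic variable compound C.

-1

Check each constraint at x*: cooling 217/217 (tight); reactor time 105/105 (tight); feedstock 154/157 (slack 3).
Since feedstock is not tight, its dual is 0.
From A_Bᵀ y = c: 5·y_cooling + 1·y_reactor time = 17; 3·y_cooling + 5·y_reactor time = 52.
→ y_cooling = 1.5 and y_reactor time = 9.5.
Reduced cost of compound C: c₃ − yᵀa₃ = 19.5 − (1.5·1 + 9.5·2) = 19.5 − 20.5 = -1.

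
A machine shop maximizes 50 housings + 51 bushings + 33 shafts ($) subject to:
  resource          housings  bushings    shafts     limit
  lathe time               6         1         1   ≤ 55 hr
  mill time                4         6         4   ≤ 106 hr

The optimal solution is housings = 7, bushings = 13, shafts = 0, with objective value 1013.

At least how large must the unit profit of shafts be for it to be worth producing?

35

At the optimum: lathe time uses 55 of 55 (binding); mill time uses 106 of 106 (binding).
From A_Bᵀ y = c: 6·y_lathe time + 4·y_mill time = 50; 1·y_lathe time + 6·y_mill time = 51.
→ y_lathe time = 3 and y_mill time = 8.
shafts enters the basis when its profit ≥ yᵀa₃ = 3·1 + 8·4 = 35.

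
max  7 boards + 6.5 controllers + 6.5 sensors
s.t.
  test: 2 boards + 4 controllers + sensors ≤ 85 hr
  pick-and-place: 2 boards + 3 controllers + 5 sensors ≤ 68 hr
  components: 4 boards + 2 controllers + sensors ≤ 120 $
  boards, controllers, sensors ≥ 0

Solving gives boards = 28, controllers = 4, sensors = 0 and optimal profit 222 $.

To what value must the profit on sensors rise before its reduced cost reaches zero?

8.5

At the optimum: test uses 72 of 85 (slack = 13); pick-and-place uses 68 of 68 (binding); components uses 120 of 120 (binding).
By complementary slackness, y = 0 for the non-binding constraint.
Dual feasibility on the basic columns requires 2·y_pick-and-place + 4·y_components = 7, 3·y_pick-and-place + 2·y_components = 6.5.
This yields shadow prices y_pick-and-place = 1.5, y_components = 1.
sensors enters the basis when its profit ≥ yᵀa₃ = 1.5·5 + 1·1 = 8.5.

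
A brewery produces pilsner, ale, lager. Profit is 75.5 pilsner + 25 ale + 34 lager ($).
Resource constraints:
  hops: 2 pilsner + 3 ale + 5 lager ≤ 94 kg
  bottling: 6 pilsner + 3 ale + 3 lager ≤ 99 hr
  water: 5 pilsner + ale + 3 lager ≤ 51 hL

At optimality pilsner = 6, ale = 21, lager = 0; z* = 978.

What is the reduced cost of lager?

At the optimum: hops uses 75 of 94 (slack = 19); bottling uses 99 of 99 (binding); water uses 51 of 51 (binding).
By complementary slackness, y = 0 for the non-binding constraint.
Dual feasibility on the basic columns requires 6·y_bottling + 5·y_water = 75.5, 3·y_bottling + 1·y_water = 25.
This yields shadow prices y_bottling = 5.5, y_water = 8.5.
Reduced cost of lager: c₃ − yᵀa₃ = 34 − (5.5·3 + 8.5·3) = 34 − 42 = -8.

-8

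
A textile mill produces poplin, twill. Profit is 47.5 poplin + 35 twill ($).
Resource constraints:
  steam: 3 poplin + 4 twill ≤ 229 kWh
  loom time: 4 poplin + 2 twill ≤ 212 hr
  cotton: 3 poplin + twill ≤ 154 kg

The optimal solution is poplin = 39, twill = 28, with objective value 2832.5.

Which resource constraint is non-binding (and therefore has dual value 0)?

cotton

steam: 229/229 (binding)
loom time: 212/212 (binding)
cotton: 145/154 (slack 9)
By complementary slackness, a constraint with positive slack has shadow price 0 → cotton.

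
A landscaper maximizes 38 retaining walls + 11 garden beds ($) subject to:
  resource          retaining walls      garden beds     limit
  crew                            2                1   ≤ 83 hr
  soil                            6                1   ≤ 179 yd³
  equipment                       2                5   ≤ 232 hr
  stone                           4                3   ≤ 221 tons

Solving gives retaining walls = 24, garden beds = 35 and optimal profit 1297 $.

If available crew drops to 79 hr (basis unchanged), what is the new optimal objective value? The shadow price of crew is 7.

1269

Δb = -4, so new z* = 1297 + (7)·(-4) = 1297 − 28 = 1269.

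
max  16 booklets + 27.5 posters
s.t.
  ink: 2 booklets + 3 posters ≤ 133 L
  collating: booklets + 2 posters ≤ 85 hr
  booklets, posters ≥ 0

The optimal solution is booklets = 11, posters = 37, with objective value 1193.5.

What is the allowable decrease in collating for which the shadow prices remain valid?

Binding constraints: ink, collating. The basis is B = [[2,3],[1,2]] with det 1.
Per unit decrease in collating, x* moves by d = (3, -2).
The basis stays optimal until posters reaches 0; allowable decrease = 18.5 hr.

18.5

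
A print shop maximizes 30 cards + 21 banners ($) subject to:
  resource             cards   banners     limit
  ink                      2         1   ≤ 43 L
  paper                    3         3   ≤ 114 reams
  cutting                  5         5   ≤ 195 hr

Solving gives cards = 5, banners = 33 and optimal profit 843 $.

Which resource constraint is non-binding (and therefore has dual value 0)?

ink: 43/43 (binding)
paper: 114/114 (binding)
cutting: 190/195 (slack 5)
By complementary slackness, a constraint with positive slack has shadow price 0 → cutting.

cutting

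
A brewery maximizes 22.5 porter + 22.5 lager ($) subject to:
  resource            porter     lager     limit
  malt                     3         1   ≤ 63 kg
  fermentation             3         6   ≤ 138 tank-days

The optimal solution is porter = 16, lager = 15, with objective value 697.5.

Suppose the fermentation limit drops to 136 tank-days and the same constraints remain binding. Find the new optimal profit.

691.5

Check each constraint at x*: malt 63/63 (tight); fermentation 138/138 (tight).
The binding rows give the dual system: 3·y_malt + 3·y_fermentation = 22.5 and 1·y_malt + 6·y_fermentation = 22.5.
→ y_malt = 4.5 and y_fermentation = 3.
Δz = y_fermentation·Δb = 3 × (-2) = -6, so new z* = 697.5 − 6 = 691.5.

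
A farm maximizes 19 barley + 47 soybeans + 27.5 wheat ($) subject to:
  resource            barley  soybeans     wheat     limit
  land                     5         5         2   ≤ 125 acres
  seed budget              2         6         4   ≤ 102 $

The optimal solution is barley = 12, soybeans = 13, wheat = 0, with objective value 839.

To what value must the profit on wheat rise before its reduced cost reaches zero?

30

Check each constraint at x*: land 125/125 (tight); seed budget 102/102 (tight).
The binding rows give the dual system: 5·y_land + 2·y_seed budget = 19 and 5·y_land + 6·y_seed budget = 47.
Solving: y_land = 1, y_seed budget = 7.
wheat enters the basis when its profit ≥ yᵀa₃ = 1·2 + 7·4 = 30.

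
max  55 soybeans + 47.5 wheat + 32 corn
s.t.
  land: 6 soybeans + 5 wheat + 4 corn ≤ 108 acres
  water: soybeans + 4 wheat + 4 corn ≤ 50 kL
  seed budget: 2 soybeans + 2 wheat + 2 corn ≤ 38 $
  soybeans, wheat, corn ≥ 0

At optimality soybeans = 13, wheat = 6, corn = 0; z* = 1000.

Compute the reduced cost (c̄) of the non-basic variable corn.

-8

At the optimum: land uses 108 of 108 (binding); water uses 37 of 50 (slack = 13); seed budget uses 38 of 38 (binding).
Since water is not tight, its dual is 0.
The binding rows give the dual system: 6·y_land + 2·y_seed budget = 55 and 5·y_land + 2·y_seed budget = 47.5.
→ y_land = 7.5 and y_seed budget = 5.
Reduced cost of corn: c₃ − yᵀa₃ = 32 − (7.5·4 + 5·2) = 32 − 40 = -8.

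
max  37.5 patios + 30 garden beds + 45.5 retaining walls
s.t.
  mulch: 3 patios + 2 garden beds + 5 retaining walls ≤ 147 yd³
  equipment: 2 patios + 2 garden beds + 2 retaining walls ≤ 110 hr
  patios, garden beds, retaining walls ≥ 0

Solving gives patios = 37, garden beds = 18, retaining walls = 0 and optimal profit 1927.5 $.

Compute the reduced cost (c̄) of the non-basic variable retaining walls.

Both mulch and equipment are binding at x*.
Dual feasibility on the basic columns requires 3·y_mulch + 2·y_equipment = 37.5, 2·y_mulch + 2·y_equipment = 30.
This yields shadow prices y_mulch = 7.5, y_equipment = 7.5.
Reduced cost of retaining walls: c₃ − yᵀa₃ = 45.5 − (7.5·5 + 7.5·2) = 45.5 − 52.5 = -7.

-7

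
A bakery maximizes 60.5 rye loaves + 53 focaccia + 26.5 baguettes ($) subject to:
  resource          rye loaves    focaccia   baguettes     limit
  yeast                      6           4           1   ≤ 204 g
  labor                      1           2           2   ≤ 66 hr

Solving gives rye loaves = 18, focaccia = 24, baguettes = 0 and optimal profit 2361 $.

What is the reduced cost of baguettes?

Check each constraint at x*: yeast 204/204 (tight); labor 66/66 (tight).
From A_Bᵀ y = c: 6·y_yeast + 1·y_labor = 60.5; 4·y_yeast + 2·y_labor = 53.
Solving: y_yeast = 8.5, y_labor = 9.5.
Reduced cost of baguettes: c₃ − yᵀa₃ = 26.5 − (8.5·1 + 9.5·2) = 26.5 − 27.5 = -1.

-1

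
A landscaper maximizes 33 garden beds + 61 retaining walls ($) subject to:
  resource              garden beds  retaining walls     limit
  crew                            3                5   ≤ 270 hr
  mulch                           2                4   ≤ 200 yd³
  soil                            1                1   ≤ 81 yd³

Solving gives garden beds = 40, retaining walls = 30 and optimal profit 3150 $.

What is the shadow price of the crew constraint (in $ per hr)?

At the optimum: crew uses 270 of 270 (binding); mulch uses 200 of 200 (binding); soil uses 70 of 81 (slack = 11).
Since soil is not tight, its dual is 0.
From A_Bᵀ y = c: 3·y_crew + 2·y_mulch = 33; 5·y_crew + 4·y_mulch = 61.
→ y_crew = 5 and y_mulch = 9.
Shadow price of crew = 5.

5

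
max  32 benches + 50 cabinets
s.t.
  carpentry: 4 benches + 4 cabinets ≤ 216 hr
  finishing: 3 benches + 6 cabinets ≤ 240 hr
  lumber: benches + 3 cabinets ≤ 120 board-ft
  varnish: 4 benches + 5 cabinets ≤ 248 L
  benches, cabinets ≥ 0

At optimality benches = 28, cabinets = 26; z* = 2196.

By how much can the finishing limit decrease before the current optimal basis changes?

Binding constraints: carpentry, finishing. The basis is B = [[4,4],[3,6]] with det 12.
Per unit decrease in finishing, x* moves by d = (0.3333, -0.3333).
The basis stays optimal until cabinets reaches 0; allowable decrease = 78 hr.

78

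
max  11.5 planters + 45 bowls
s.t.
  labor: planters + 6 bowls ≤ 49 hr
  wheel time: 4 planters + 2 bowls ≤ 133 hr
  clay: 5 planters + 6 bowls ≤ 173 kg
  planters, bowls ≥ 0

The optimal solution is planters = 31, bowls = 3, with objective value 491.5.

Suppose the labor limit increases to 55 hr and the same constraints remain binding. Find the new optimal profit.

Binding: labor and clay. Non-binding: wheel time (3 unused).
By complementary slackness, y = 0 for the non-binding constraint.
Dual feasibility on the basic columns requires 1·y_labor + 5·y_clay = 11.5, 6·y_labor + 6·y_clay = 45.
→ y_labor = 6.5 and y_clay = 1.
Δz = y_labor·Δb = 6.5 × (6) = 39, so new z* = 491.5 + 39 = 530.5.

530.5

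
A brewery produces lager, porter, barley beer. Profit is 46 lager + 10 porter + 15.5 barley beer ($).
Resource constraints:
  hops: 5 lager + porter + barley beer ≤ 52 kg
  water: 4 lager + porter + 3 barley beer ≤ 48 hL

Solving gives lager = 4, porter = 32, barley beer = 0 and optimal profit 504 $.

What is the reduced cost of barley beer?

-2.5

Both hops and water are binding at x*.
Dual feasibility on the basic columns requires 5·y_hops + 4·y_water = 46, 1·y_hops + 1·y_water = 10.
→ y_hops = 6 and y_water = 4.
Reduced cost of barley beer: c₃ − yᵀa₃ = 15.5 − (6·1 + 4·3) = 15.5 − 18 = -2.5.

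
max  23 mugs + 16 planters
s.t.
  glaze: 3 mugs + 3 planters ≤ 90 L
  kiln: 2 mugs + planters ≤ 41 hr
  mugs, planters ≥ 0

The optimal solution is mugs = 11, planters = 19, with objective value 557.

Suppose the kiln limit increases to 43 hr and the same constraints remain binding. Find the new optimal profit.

Both glaze and kiln are binding at x*.
Dual feasibility on the basic columns requires 3·y_glaze + 2·y_kiln = 23, 3·y_glaze + 1·y_kiln = 16.
→ y_glaze = 3 and y_kiln = 7.
Δz = y_kiln·Δb = 7 × (2) = 14, so new z* = 557 + 14 = 571.

571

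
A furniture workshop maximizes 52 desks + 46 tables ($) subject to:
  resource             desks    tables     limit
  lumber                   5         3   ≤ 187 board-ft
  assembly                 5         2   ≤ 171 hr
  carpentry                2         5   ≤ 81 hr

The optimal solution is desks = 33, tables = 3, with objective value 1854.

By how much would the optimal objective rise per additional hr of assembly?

Check each constraint at x*: lumber 174/187 (slack 13); assembly 171/171 (tight); carpentry 81/81 (tight).
By complementary slackness, y = 0 for the non-binding constraint.
From A_Bᵀ y = c: 5·y_assembly + 2·y_carpentry = 52; 2·y_assembly + 5·y_carpentry = 46.
This yields shadow prices y_assembly = 8, y_carpentry = 6.
Shadow price of assembly = 8.

8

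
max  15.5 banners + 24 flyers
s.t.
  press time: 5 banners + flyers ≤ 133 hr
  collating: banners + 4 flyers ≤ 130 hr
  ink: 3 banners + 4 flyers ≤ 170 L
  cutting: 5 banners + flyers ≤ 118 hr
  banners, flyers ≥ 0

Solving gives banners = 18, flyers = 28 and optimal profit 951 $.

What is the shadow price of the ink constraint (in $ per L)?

0

Binding: collating and cutting. Non-binding: press time (15 unused), ink (4 unused).
Slack constraints have shadow price 0 (complementary slackness).
Dual feasibility on the basic columns requires 1·y_collating + 5·y_cutting = 15.5, 4·y_collating + 1·y_cutting = 24.
→ y_collating = 5.5 and y_cutting = 2.
Shadow price of ink = 0.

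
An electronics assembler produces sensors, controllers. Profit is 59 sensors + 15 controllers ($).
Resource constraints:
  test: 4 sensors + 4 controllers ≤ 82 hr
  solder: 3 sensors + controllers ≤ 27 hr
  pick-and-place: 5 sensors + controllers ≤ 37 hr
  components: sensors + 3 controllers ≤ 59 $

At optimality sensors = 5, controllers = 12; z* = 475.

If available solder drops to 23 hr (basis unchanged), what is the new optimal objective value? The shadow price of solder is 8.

Δb = -4, so new z* = 475 + (8)·(-4) = 475 − 32 = 443.

443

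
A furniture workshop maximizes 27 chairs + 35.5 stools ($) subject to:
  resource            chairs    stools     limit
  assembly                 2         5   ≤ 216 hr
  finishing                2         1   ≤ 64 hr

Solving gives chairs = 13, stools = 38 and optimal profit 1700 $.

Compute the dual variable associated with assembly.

Check each constraint at x*: assembly 216/216 (tight); finishing 64/64 (tight).
The binding rows give the dual system: 2·y_assembly + 2·y_finishing = 27 and 5·y_assembly + 1·y_finishing = 35.5.
Solving: y_assembly = 5.5, y_finishing = 8.
Shadow price of assembly = 5.5.

5.5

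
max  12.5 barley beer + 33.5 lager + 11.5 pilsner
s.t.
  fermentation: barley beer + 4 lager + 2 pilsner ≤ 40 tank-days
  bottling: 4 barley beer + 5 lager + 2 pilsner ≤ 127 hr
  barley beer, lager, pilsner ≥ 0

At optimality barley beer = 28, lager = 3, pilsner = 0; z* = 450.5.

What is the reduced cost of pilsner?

-4.5

At the optimum: fermentation uses 40 of 40 (binding); bottling uses 127 of 127 (binding).
The binding rows give the dual system: 1·y_fermentation + 4·y_bottling = 12.5 and 4·y_fermentation + 5·y_bottling = 33.5.
This yields shadow prices y_fermentation = 6.5, y_bottling = 1.5.
Reduced cost of pilsner: c₃ − yᵀa₃ = 11.5 − (6.5·2 + 1.5·2) = 11.5 − 16 = -4.5.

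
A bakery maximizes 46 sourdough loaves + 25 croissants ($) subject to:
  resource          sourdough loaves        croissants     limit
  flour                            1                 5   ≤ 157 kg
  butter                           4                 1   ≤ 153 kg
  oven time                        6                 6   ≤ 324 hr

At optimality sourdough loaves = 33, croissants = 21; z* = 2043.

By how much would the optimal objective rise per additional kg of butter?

Check each constraint at x*: flour 138/157 (slack 19); butter 153/153 (tight); oven time 324/324 (tight).
By complementary slackness, y = 0 for the non-binding constraint.
From A_Bᵀ y = c: 4·y_butter + 6·y_oven time = 46; 1·y_butter + 6·y_oven time = 25.
This yields shadow prices y_butter = 7, y_oven time = 3.
Shadow price of butter = 7.

7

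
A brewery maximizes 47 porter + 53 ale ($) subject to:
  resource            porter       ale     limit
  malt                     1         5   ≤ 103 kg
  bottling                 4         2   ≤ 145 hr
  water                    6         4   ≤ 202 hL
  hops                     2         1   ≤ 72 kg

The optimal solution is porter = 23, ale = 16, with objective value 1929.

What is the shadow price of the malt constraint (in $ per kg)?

Check each constraint at x*: malt 103/103 (tight); bottling 124/145 (slack 21); water 202/202 (tight); hops 62/72 (slack 10).
Since bottling, hops are not tight, their duals are 0.
Dual feasibility on the basic columns requires 1·y_malt + 6·y_water = 47, 5·y_malt + 4·y_water = 53.
→ y_malt = 5 and y_water = 7.
Shadow price of malt = 5.

5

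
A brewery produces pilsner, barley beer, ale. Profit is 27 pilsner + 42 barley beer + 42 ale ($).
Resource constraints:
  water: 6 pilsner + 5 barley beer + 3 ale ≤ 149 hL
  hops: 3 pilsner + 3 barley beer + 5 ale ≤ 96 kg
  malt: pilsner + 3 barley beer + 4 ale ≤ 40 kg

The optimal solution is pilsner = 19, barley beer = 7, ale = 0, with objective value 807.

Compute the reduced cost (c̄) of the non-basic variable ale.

-3

At the optimum: water uses 149 of 149 (binding); hops uses 78 of 96 (slack = 18); malt uses 40 of 40 (binding).
Slack constraints have shadow price 0 (complementary slackness).
Dual feasibility on the basic columns requires 6·y_water + 1·y_malt = 27, 5·y_water + 3·y_malt = 42.
Solving: y_water = 3, y_malt = 9.
Reduced cost of ale: c₃ − yᵀa₃ = 42 − (3·3 + 9·4) = 42 − 45 = -3.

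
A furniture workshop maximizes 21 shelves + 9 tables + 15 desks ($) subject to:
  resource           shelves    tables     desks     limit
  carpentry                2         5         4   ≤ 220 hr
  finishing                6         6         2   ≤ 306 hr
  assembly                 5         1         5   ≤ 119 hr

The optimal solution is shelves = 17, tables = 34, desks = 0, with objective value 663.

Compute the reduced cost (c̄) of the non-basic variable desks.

-2

Check each constraint at x*: carpentry 204/220 (slack 16); finishing 306/306 (tight); assembly 119/119 (tight).
Slack constraints have shadow price 0 (complementary slackness).
The binding rows give the dual system: 6·y_finishing + 5·y_assembly = 21 and 6·y_finishing + 1·y_assembly = 9.
→ y_finishing = 1 and y_assembly = 3.
Reduced cost of desks: c₃ − yᵀa₃ = 15 − (1·2 + 3·5) = 15 − 17 = -2.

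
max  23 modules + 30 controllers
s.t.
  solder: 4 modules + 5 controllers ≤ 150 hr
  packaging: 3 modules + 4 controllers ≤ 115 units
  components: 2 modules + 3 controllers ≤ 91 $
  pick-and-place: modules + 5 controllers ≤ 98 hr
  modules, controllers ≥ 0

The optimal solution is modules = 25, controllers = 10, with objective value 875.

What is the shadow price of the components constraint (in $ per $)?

0

Check each constraint at x*: solder 150/150 (tight); packaging 115/115 (tight); components 80/91 (slack 11); pick-and-place 75/98 (slack 23).
Since components, pick-and-place are not tight, their duals are 0.
From A_Bᵀ y = c: 4·y_solder + 3·y_packaging = 23; 5·y_solder + 4·y_packaging = 30.
This yields shadow prices y_solder = 2, y_packaging = 5.
Shadow price of components = 0.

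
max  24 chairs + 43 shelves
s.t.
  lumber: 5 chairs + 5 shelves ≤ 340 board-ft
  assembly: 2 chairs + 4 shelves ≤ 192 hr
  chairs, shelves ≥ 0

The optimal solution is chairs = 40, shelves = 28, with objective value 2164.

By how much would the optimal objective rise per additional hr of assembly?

Both lumber and assembly are binding at x*.
Dual feasibility on the basic columns requires 5·y_lumber + 2·y_assembly = 24, 5·y_lumber + 4·y_assembly = 43.
Solving: y_lumber = 1, y_assembly = 9.5.
Shadow price of assembly = 9.5.

9.5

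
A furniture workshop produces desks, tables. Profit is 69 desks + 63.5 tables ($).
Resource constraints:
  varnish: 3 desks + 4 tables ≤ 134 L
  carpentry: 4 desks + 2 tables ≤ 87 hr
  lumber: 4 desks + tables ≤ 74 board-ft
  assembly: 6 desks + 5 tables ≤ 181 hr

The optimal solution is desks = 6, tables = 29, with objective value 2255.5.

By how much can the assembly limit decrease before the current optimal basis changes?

13.5

Binding constraints: varnish, assembly. The basis is B = [[3,4],[6,5]] with det -9.
Per unit decrease in assembly, x* moves by d = (-0.4444, 0.3333).
The basis stays optimal until desks reaches 0; allowable decrease = 13.5 hr.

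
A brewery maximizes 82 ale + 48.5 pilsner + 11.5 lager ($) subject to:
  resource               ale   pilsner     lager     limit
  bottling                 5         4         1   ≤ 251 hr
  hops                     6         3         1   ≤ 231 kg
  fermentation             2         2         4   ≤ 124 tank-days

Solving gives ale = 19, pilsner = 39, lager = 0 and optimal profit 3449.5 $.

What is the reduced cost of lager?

At the optimum: bottling uses 251 of 251 (binding); hops uses 231 of 231 (binding); fermentation uses 116 of 124 (slack = 8).
Slack constraints have shadow price 0 (complementary slackness).
Dual feasibility on the basic columns requires 5·y_bottling + 6·y_hops = 82, 4·y_bottling + 3·y_hops = 48.5.
Solving: y_bottling = 5, y_hops = 9.5.
Reduced cost of lager: c₃ − yᵀa₃ = 11.5 − (5·1 + 9.5·1) = 11.5 − 14.5 = -3.

-3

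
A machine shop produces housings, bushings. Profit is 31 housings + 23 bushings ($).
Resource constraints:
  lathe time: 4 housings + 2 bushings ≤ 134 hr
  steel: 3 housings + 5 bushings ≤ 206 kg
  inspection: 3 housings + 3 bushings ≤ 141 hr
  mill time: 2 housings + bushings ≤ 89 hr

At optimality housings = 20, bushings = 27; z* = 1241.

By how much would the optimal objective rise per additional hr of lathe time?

At the optimum: lathe time uses 134 of 134 (binding); steel uses 195 of 206 (slack = 11); inspection uses 141 of 141 (binding); mill time uses 67 of 89 (slack = 22).
Since steel, mill time are not tight, their duals are 0.
From A_Bᵀ y = c: 4·y_lathe time + 3·y_inspection = 31; 2·y_lathe time + 3·y_inspection = 23.
This yields shadow prices y_lathe time = 4, y_inspection = 5.
Shadow price of lathe time = 4.

4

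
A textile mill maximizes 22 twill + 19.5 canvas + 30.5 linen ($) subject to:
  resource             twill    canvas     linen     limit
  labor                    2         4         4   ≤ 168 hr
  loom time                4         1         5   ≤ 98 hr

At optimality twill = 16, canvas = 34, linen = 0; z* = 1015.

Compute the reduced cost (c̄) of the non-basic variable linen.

-3

Both labor and loom time are binding at x*.
Dual feasibility on the basic columns requires 2·y_labor + 4·y_loom time = 22, 4·y_labor + 1·y_loom time = 19.5.
This yields shadow prices y_labor = 4, y_loom time = 3.5.
Reduced cost of linen: c₃ − yᵀa₃ = 30.5 − (4·4 + 3.5·5) = 30.5 − 33.5 = -3.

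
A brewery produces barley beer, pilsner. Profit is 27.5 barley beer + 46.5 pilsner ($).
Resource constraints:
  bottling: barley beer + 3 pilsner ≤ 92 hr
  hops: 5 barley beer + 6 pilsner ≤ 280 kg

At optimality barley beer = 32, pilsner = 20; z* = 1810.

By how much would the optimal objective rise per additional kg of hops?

4

Both bottling and hops are binding at x*.
The binding rows give the dual system: 1·y_bottling + 5·y_hops = 27.5 and 3·y_bottling + 6·y_hops = 46.5.
This yields shadow prices y_bottling = 7.5, y_hops = 4.
Shadow price of hops = 4.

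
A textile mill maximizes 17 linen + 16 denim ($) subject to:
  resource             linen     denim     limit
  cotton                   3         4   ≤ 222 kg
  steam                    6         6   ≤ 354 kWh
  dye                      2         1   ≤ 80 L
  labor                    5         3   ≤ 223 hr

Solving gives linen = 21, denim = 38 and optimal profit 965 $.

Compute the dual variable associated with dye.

Check each constraint at x*: cotton 215/222 (slack 7); steam 354/354 (tight); dye 80/80 (tight); labor 219/223 (slack 4).
By complementary slackness, y = 0 for the non-binding constraints.
From A_Bᵀ y = c: 6·y_steam + 2·y_dye = 17; 6·y_steam + 1·y_dye = 16.
This yields shadow prices y_steam = 2.5, y_dye = 1.
Shadow price of dye = 1.

1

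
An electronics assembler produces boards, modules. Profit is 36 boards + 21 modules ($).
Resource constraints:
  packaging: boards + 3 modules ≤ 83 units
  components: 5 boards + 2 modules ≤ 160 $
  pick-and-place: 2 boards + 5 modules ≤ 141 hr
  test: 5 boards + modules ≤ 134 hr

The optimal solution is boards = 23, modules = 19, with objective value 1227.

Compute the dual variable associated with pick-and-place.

Check each constraint at x*: packaging 80/83 (slack 3); components 153/160 (slack 7); pick-and-place 141/141 (tight); test 134/134 (tight).
Since packaging, components are not tight, their duals are 0.
From A_Bᵀ y = c: 2·y_pick-and-place + 5·y_test = 36; 5·y_pick-and-place + 1·y_test = 21.
Solving: y_pick-and-place = 3, y_test = 6.
Shadow price of pick-and-place = 3.

3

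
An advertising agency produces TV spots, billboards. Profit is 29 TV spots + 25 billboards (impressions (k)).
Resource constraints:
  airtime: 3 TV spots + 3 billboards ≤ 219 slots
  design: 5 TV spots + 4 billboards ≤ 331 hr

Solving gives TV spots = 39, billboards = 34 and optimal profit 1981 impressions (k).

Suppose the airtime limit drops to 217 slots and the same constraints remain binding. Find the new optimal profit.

Both airtime and design are binding at x*.
From A_Bᵀ y = c: 3·y_airtime + 5·y_design = 29; 3·y_airtime + 4·y_design = 25.
Solving: y_airtime = 3, y_design = 4.
Δz = y_airtime·Δb = 3 × (-2) = -6, so new z* = 1981 − 6 = 1975.

1975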